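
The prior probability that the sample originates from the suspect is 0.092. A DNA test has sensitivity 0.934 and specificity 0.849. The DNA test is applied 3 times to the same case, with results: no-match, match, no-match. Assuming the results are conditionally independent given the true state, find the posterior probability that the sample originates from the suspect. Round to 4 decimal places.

With H the event that the sample originates from the suspect, the joint likelihood of the observed sequence is P(data|H) = 0.066·0.934·0.066 = 0.0040685 and P(data|¬H) = 0.849·0.151·0.849 = 0.10884.
Bayes: P(H|data) = 0.092·0.0040685 / (0.092·0.0040685 + 0.908·0.10884) = 0.00037430/0.099202 = 0.0038.

Posterior P(H) ≈ 0.0038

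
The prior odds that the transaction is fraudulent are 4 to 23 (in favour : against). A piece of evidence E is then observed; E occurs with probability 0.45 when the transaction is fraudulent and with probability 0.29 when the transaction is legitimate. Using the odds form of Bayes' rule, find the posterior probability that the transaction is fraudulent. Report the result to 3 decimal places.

Posterior probability ≈ 0.213

Prior odds = 4/23 = 0.17391.
Likelihood ratio for E = 0.45/0.29 = 1.5517.
Posterior odds = prior odds × LR = 0.26987.
Posterior probability = odds/(1+odds) = 0.26987/1.2699 = 0.213.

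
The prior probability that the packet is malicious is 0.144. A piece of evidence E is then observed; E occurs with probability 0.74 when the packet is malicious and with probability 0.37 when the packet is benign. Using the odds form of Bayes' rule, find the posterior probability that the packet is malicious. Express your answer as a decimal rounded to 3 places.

Posterior probability ≈ 0.252

Prior odds = 0.144/(1−0.144) = 0.16822.
Likelihood ratio for E = 0.74/0.37 = 2.0000.
Posterior odds = prior odds × LR = 0.33645.
Posterior probability = odds/(1+odds) = 0.33645/1.3364 = 0.252.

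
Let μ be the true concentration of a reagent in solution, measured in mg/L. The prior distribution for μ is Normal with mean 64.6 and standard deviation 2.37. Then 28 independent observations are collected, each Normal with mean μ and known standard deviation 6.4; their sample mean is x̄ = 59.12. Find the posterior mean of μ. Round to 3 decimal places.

Posterior mean ≈ 60.252

Prior precision 1/τ₀² = 1/2.37² = 0.178034; data precision n/σ² = 28/6.4² = 0.683594.
Posterior precision = 0.178034 + 0.683594 = 0.861628.
Posterior mean = (0.178034·64.6 + 0.683594·59.12) / 0.861628 = 60.252.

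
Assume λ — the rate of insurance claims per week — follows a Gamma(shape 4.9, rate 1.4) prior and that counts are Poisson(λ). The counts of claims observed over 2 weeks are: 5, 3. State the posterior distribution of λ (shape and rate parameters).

Total count ∑xᵢ = 8 over n = 2 weeks.
Gamma is conjugate to the Poisson likelihood: posterior is Gamma(shape = 4.9+8 = 12.9, rate = 1.4+2 = 3.4).

Posterior: Gamma(shape=12.9, rate=3.4)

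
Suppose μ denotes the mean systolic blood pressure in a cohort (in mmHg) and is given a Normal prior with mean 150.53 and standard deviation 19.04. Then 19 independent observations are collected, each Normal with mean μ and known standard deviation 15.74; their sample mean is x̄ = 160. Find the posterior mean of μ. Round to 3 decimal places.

Posterior mean ≈ 159.671

With known σ, the Normal prior is conjugate. Weight on the data is w = (n/σ²)/(n/σ² + 1/τ₀²) = 0.0766910/(0.0766910+0.00275846) = 0.96528.
Posterior mean = w·x̄ + (1−w)·μ₀ = 0.96528·160 + 0.034720·150.53 = 159.671.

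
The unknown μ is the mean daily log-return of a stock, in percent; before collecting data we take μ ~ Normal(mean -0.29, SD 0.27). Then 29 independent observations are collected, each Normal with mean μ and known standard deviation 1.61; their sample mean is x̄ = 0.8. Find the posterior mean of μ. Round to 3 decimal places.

Posterior mean ≈ 0.200

Prior precision 1/τ₀² = 1/0.27² = 13.7174; data precision n/σ² = 29/1.61² = 11.1878.
Posterior precision = 13.7174 + 11.1878 = 24.9053.
Posterior mean = (13.7174·-0.29 + 11.1878·0.8) / 24.9053 = 0.200.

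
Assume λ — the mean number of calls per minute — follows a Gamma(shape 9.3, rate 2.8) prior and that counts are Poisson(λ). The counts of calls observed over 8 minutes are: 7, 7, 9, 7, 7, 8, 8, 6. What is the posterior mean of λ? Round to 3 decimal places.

The Poisson likelihood adds the total count to the shape and the number of exposure periods to the rate. Here ∑xᵢ = 59 and n = 8, so shape 9.3→68.3 and rate 2.8→10.8.
Posterior mean = shape/rate = 68.3/10.8 = 6.324.

Posterior mean ≈ 6.324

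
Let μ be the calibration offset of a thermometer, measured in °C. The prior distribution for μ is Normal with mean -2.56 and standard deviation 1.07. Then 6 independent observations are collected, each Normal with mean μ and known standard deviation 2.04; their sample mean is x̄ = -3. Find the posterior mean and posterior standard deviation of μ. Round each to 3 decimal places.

Prior precision 1/τ₀² = 1/1.07² = 0.873439; data precision n/σ² = 6/2.04² = 1.44175.
Posterior precision = 0.873439 + 1.44175 = 2.31519, giving posterior SD = 1/√2.31519 = 0.657.
Posterior mean = (0.873439·-2.56 + 1.44175·-3) / 2.31519 = -2.834.

Posterior mean ≈ -2.834; posterior SD ≈ 0.657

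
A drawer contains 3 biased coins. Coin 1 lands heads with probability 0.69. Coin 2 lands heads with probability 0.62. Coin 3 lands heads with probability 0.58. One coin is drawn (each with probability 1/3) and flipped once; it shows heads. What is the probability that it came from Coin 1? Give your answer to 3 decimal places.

Tabulate prior·likelihood by source: [1] prior 0.333333, lik 0.69, product 0.2300; [2] prior 0.333333, lik 0.62, product 0.2067; [3] prior 0.333333, lik 0.58, product 0.1933.
Normalizing constant = 0.63000; the posterior for Coin 1 is its product over the sum, 0.2300/0.63000 = 0.365.

Posterior probability ≈ 0.365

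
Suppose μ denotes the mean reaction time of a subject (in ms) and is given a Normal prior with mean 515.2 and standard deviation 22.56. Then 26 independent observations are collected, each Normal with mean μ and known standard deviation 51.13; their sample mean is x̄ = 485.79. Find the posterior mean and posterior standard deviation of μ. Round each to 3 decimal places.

Prior precision 1/τ₀² = 1/22.56² = 0.00196482; data precision n/σ² = 26/51.13² = 0.00994539.
Posterior precision = 0.00196482 + 0.00994539 = 0.0119102, giving posterior SD = 1/√0.0119102 = 9.163.
Posterior mean = (0.00196482·515.2 + 0.00994539·485.79) / 0.0119102 = 490.642.

Posterior mean ≈ 490.642; posterior SD ≈ 9.163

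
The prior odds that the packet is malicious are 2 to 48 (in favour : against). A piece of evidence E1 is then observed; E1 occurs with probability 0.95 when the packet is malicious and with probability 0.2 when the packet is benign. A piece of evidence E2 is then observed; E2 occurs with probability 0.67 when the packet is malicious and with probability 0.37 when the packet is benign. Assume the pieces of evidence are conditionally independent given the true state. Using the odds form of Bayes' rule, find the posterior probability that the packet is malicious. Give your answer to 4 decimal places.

Prior odds = 2/48 = 0.041667.
Likelihood ratio for E1 = 0.95/0.2 = 4.7500.
Likelihood ratio for E2 = 0.67/0.37 = 1.8108.
Posterior odds = prior odds × LR₁ × LR₂ = 0.35839.
Posterior probability = odds/(1+odds) = 0.35839/1.3584 = 0.2638.

Posterior probability ≈ 0.2638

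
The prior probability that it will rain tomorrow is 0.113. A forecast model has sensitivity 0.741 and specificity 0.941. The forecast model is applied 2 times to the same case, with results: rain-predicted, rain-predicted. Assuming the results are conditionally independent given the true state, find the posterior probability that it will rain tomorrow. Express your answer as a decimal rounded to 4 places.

Posterior P(H) ≈ 0.9526

Let H be the event that it will rain tomorrow; start with P(H) = 0.113. P('rain-predicted'|H) = 0.741, P('rain-predicted'|¬H) = 0.059.
Update on result 1 ('rain-predicted'): P(H) ← 0.741·0.1130 / (0.741·0.1130 + 0.059·0.8870) = 0.083733/0.13607 = 0.6154.
Update on result 2 ('rain-predicted'): P(H) ← 0.741·0.6154 / (0.741·0.6154 + 0.059·0.3846) = 0.45600/0.47869 = 0.9526.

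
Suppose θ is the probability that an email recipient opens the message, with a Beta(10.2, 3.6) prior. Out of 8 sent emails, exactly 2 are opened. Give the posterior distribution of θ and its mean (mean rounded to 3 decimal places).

Posterior: Beta(12.2, 9.6); mean ≈ 0.560

The binomial likelihood is conjugate to the Beta prior: with 2 successes and 6 failures, the posterior is Beta(10.2+2, 3.6+6) = Beta(12.2, 9.6).
Posterior mean = α/(α+β) = 12.2/21.8 = 0.560.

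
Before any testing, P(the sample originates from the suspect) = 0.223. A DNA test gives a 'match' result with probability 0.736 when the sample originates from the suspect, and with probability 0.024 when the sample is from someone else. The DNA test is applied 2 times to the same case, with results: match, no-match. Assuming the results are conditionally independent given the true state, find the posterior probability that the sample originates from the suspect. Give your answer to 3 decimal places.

Let H be the event that the sample originates from the suspect; start with P(H) = 0.223. P('match'|H) = 0.736, P('match'|¬H) = 0.024.
Update on result 1 ('match'): P(H) ← 0.736·0.2230 / (0.736·0.2230 + 0.024·0.7770) = 0.16413/0.18278 = 0.8980.
Update on result 2 ('no-match'): P(H) ← 0.264·0.8980 / (0.264·0.8980 + 0.976·0.1020) = 0.23706/0.33664 = 0.7042.

Posterior P(H) ≈ 0.704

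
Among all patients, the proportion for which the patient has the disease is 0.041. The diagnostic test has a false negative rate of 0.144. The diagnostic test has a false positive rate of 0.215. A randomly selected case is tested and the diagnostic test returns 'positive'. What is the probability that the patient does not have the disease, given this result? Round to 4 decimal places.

P(¬H | E) ≈ 0.8545

Let H be the event that the patient has the disease. P(H) = 0.041, so P(¬H) = 0.959. With E the 'positive' result, P(E|H) = 0.856 and P(E|¬H) = 0.215.
P(E) = 0.856·0.041 + 0.215·0.959 = 0.035096 + 0.20618 = 0.24128.
By Bayes' theorem, P(H|E) = 0.035096 / 0.24128 = 0.1455. Hence P(¬H|E) = 1 − 0.1455 = 0.8545.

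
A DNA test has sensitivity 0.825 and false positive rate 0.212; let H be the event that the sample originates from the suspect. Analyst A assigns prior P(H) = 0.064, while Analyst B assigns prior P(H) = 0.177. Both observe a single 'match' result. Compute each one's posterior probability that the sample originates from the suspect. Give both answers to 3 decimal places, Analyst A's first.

Analyst A: 0.210; Analyst B: 0.456

P('+'|H) = 0.825, P('+'|¬H) = 0.212.
Analyst A: numerator 0.825·0.064 = 0.052800; evidence = 0.052800+0.212·0.936 = 0.25123; posterior = 0.210.
Analyst B: numerator 0.825·0.177 = 0.14602; evidence = 0.14602+0.212·0.823 = 0.32050; posterior = 0.456.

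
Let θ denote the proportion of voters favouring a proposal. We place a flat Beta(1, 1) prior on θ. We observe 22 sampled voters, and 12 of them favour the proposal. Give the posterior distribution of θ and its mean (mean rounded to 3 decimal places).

Posterior: Beta(13, 11); mean ≈ 0.542

The binomial likelihood is conjugate to the Beta prior: with 12 successes and 10 failures, the posterior is Beta(1+12, 1+10) = Beta(13, 11).
Posterior mean = α/(α+β) = 13/24 = 0.542.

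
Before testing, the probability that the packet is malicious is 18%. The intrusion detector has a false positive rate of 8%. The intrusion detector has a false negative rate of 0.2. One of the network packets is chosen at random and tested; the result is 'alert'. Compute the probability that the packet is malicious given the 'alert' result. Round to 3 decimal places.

Let H be the event that the packet is malicious. P(H) = 0.18, so P(¬H) = 0.82. With E the 'alert' result, P(E|H) = 0.8 and P(E|¬H) = 0.08.
P(E) = 0.8·0.18 + 0.08·0.82 = 0.14400 + 0.065600 = 0.20960.
By Bayes' theorem, P(H|E) = 0.14400 / 0.20960 = 0.687.

P(H | E) ≈ 0.687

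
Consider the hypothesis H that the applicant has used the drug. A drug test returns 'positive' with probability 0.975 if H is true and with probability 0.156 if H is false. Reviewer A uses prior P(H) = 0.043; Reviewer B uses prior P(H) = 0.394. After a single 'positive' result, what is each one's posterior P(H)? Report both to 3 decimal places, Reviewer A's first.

Reviewer A: 0.219; Reviewer B: 0.803

The likelihood ratio for a 'positive' result is 0.975/0.156 = 6.2500.
Reviewer A: prior odds 0.043/0.957 = 0.044932; posterior odds 0.28083; posterior probability 0.219.
Reviewer B: prior odds 0.394/0.606 = 0.65017; posterior odds 4.0635; posterior probability 0.803.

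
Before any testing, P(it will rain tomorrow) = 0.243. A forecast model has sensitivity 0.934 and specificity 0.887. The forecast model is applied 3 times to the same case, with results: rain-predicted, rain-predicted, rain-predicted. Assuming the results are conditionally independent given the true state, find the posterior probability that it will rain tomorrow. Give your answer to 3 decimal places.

Let H be the event that it will rain tomorrow; start with P(H) = 0.243. P('rain-predicted'|H) = 0.934, P('rain-predicted'|¬H) = 0.113.
Update on result 1 ('rain-predicted'): P(H) ← 0.934·0.2430 / (0.934·0.2430 + 0.113·0.7570) = 0.22696/0.31250 = 0.7263.
Update on result 2 ('rain-predicted'): P(H) ← 0.934·0.7263 / (0.934·0.7263 + 0.113·0.2737) = 0.67834/0.70927 = 0.9564.
Update on result 3 ('rain-predicted'): P(H) ← 0.934·0.9564 / (0.934·0.9564 + 0.113·0.0436) = 0.89327/0.89820 = 0.9945.

Posterior P(H) ≈ 0.995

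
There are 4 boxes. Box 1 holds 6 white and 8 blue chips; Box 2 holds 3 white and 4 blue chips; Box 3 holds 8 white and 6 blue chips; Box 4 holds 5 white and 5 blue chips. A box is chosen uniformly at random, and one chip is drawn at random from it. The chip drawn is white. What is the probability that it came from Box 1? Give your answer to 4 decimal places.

P(white|Box 1) = 0.4286; P(white|Box 2) = 0.4286; P(white|Box 3) = 0.5714; P(white|Box 4) = 0.5.
Prior × likelihood for each source: 0.25·0.4286=0.1071, 0.25·0.4286=0.1071, 0.25·0.5714=0.1429, 0.25·0.5=0.1250. Summing gives P(white) = 0.48214.
P(Box 1 | white) = 0.1071 / 0.48214 = 0.2222.

Posterior probability ≈ 0.2222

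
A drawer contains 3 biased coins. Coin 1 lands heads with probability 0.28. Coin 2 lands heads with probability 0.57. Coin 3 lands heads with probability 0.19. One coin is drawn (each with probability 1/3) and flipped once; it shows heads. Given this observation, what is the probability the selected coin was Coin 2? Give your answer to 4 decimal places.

Tabulate prior·likelihood by source: [1] prior 0.333333, lik 0.28, product 0.09333; [2] prior 0.333333, lik 0.57, product 0.1900; [3] prior 0.333333, lik 0.19, product 0.06333.
Normalizing constant = 0.34667; the posterior for Coin 2 is its product over the sum, 0.1900/0.34667 = 0.5481.

Posterior probability ≈ 0.5481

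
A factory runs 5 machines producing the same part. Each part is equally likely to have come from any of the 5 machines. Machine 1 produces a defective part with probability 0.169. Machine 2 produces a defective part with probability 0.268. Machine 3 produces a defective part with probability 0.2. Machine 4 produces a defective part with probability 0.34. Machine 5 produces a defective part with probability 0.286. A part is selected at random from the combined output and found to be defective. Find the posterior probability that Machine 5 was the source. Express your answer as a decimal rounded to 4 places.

P(defective|M1) = 0.169; P(defective|M2) = 0.268; P(defective|M3) = 0.2; P(defective|M4) = 0.34; P(defective|M5) = 0.286.
Prior × likelihood for each source: 0.2·0.169=0.03380, 0.2·0.268=0.05360, 0.2·0.2=0.04000, 0.2·0.34=0.06800, 0.2·0.286=0.05720. Summing gives P(defective) = 0.25260.
P(Machine 5 | defective) = 0.05720 / 0.25260 = 0.2264.

Posterior probability ≈ 0.2264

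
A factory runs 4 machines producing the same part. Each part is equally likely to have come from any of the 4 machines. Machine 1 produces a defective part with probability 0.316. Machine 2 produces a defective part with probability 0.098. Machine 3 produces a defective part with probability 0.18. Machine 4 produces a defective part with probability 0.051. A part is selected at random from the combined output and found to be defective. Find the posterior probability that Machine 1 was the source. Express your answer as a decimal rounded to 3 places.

Posterior probability ≈ 0.490

P(defective|M1) = 0.316; P(defective|M2) = 0.098; P(defective|M3) = 0.18; P(defective|M4) = 0.051.
Prior × likelihood for each source: 0.25·0.316=0.07900, 0.25·0.098=0.02450, 0.25·0.18=0.04500, 0.25·0.051=0.01275. Summing gives P(defective) = 0.16125.
P(Machine 1 | defective) = 0.07900 / 0.16125 = 0.490.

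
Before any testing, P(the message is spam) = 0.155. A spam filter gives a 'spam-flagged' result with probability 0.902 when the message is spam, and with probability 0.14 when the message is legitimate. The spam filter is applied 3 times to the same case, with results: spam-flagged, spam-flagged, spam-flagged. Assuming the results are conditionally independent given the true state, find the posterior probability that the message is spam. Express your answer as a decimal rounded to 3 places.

Posterior P(H) ≈ 0.980

With H the event that the message is spam, the joint likelihood of the observed sequence is P(data|H) = 0.902·0.902·0.902 = 0.73387 and P(data|¬H) = 0.14·0.14·0.14 = 0.0027440.
Bayes: P(H|data) = 0.155·0.73387 / (0.155·0.73387 + 0.845·0.0027440) = 0.11375/0.11607 = 0.9800.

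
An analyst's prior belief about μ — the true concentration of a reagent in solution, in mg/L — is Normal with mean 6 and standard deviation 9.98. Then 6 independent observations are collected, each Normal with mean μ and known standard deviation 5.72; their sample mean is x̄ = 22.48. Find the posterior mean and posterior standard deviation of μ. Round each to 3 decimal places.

With known σ, the Normal prior is conjugate. Weight on the data is w = (n/σ²)/(n/σ² + 1/τ₀²) = 0.183383/(0.183383+0.0100401) = 0.94809.
Posterior mean = w·x̄ + (1−w)·μ₀ = 0.94809·22.48 + 0.051908·6 = 21.625. Posterior variance = 1/(0.183383+0.0100401) = 5.17001, so SD = 2.274.

Posterior mean ≈ 21.625; posterior SD ≈ 2.274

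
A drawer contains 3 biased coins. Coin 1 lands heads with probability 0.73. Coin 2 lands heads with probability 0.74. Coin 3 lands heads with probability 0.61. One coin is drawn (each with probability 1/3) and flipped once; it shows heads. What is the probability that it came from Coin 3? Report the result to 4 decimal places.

Tabulate prior·likelihood by source: [1] prior 0.333333, lik 0.73, product 0.2433; [2] prior 0.333333, lik 0.74, product 0.2467; [3] prior 0.333333, lik 0.61, product 0.2033.
Normalizing constant = 0.69333; the posterior for Coin 3 is its product over the sum, 0.2033/0.69333 = 0.2933.

Posterior probability ≈ 0.2933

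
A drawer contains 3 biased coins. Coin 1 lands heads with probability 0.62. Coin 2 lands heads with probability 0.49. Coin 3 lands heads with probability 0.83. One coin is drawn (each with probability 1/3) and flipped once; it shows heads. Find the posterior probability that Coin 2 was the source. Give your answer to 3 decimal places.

Posterior probability ≈ 0.253

Tabulate prior·likelihood by source: [1] prior 0.333333, lik 0.62, product 0.2067; [2] prior 0.333333, lik 0.49, product 0.1633; [3] prior 0.333333, lik 0.83, product 0.2767.
Normalizing constant = 0.64667; the posterior for Coin 2 is its product over the sum, 0.1633/0.64667 = 0.253.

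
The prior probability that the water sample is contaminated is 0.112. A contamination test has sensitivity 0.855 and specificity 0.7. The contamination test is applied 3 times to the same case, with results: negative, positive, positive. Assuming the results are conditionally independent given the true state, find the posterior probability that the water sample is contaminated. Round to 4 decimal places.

Posterior P(H) ≈ 0.1751

Let H be the event that the water sample is contaminated; start with P(H) = 0.112. P('positive'|H) = 0.855, P('positive'|¬H) = 0.3.
Update on result 1 ('negative'): P(H) ← 0.145·0.1120 / (0.145·0.1120 + 0.7·0.8880) = 0.016240/0.63784 = 0.0255.
Update on result 2 ('positive'): P(H) ← 0.855·0.0255 / (0.855·0.0255 + 0.3·0.9745) = 0.021769/0.31413 = 0.0693.
Update on result 3 ('positive'): P(H) ← 0.855·0.0693 / (0.855·0.0693 + 0.3·0.9307) = 0.059251/0.33846 = 0.1751.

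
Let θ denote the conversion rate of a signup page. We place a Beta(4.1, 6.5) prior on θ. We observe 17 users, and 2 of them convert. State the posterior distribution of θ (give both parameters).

Posterior: Beta(6.1, 21.5)

The binomial likelihood is conjugate to the Beta prior: with 2 successes and 15 failures, the posterior is Beta(4.1+2, 6.5+15) = Beta(6.1, 21.5).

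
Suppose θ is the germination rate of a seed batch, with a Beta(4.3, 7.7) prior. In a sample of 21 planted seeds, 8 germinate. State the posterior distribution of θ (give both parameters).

The binomial likelihood is conjugate to the Beta prior: with 8 successes and 13 failures, the posterior is Beta(4.3+8, 7.7+13) = Beta(12.3, 20.7).

Posterior: Beta(12.3, 20.7)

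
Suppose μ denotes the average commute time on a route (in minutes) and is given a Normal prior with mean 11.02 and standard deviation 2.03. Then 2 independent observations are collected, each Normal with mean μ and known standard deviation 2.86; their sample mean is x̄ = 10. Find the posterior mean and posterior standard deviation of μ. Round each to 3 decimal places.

Prior precision 1/τ₀² = 1/2.03² = 0.242665; data precision n/σ² = 2/2.86² = 0.244511.
Posterior precision = 0.242665 + 0.244511 = 0.487176, giving posterior SD = 1/√0.487176 = 1.433.
Posterior mean = (0.242665·11.02 + 0.244511·10) / 0.487176 = 10.508.

Posterior mean ≈ 10.508; posterior SD ≈ 1.433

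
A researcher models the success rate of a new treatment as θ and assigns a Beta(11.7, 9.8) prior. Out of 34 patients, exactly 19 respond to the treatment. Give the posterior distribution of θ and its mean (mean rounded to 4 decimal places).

Observing 19 successes and 15 failures updates Beta(11.7, 9.8) by adding the success and failure counts to the two shape parameters: α = 11.7+19 = 30.7, β = 9.8+15 = 24.8.
E[θ | data] = 30.7/(30.7+24.8) = 0.5532.

Posterior: Beta(30.7, 24.8); mean ≈ 0.5532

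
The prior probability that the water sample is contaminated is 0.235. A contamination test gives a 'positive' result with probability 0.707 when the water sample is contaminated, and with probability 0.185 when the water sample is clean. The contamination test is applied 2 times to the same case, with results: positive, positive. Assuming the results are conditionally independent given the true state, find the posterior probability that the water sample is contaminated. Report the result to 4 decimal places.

Posterior P(H) ≈ 0.8177

Let H be the event that the water sample is contaminated; start with P(H) = 0.235. P('positive'|H) = 0.707, P('positive'|¬H) = 0.185.
Update on result 1 ('positive'): P(H) ← 0.707·0.2350 / (0.707·0.2350 + 0.185·0.7650) = 0.16614/0.30767 = 0.5400.
Update on result 2 ('positive'): P(H) ← 0.707·0.5400 / (0.707·0.5400 + 0.185·0.4600) = 0.38179/0.46689 = 0.8177.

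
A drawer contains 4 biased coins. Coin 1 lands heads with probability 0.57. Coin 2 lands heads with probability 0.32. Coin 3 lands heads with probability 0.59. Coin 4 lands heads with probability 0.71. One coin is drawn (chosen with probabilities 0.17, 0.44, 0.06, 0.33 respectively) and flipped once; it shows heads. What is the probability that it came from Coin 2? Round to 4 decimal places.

P(heads|C1) = 0.57; P(heads|C2) = 0.32; P(heads|C3) = 0.59; P(heads|C4) = 0.71.
Prior × likelihood for each source: 0.17·0.57=0.09690, 0.44·0.32=0.1408, 0.06·0.59=0.03540, 0.33·0.71=0.2343. Summing gives P(heads) = 0.50740.
P(Coin 2 | heads) = 0.1408 / 0.50740 = 0.2775.

Posterior probability ≈ 0.2775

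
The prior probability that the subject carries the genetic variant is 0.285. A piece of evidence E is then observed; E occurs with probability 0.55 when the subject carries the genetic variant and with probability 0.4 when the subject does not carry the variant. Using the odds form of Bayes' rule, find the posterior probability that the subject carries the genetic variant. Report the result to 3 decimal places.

Posterior probability ≈ 0.354

Prior odds = 0.285/(1−0.285) = 0.39860.
Likelihood ratio for E = 0.55/0.4 = 1.3750.
Posterior odds = prior odds × LR = 0.54808.
Posterior probability = odds/(1+odds) = 0.54808/1.5481 = 0.354.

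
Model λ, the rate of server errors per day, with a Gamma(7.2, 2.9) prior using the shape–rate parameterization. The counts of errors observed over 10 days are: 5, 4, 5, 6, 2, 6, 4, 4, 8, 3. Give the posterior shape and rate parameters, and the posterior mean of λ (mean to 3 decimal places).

Posterior: Gamma(shape=54.2, rate=12.9); mean ≈ 4.202

The Poisson likelihood adds the total count to the shape and the number of exposure periods to the rate. Here ∑xᵢ = 47 and n = 10, so shape 7.2→54.2 and rate 2.9→12.9.
Posterior mean = shape/rate = 54.2/12.9 = 4.202.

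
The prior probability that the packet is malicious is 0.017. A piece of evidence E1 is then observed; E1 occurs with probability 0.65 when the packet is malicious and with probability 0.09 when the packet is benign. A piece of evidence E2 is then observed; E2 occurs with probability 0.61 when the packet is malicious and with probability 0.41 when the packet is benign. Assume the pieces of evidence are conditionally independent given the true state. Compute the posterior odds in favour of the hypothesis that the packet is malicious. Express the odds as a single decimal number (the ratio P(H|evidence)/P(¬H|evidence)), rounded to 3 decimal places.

Prior odds = 0.017/(1−0.017) = 0.017294. In log-odds, ln(0.017294) = -4.0574.
Add log likelihood ratios: ln(7.2222) + ln(1.4878) = 2.3745.
Posterior log-odds = -1.6829, so posterior odds = exp(-1.6829) = 0.18583.

Posterior odds ≈ 0.186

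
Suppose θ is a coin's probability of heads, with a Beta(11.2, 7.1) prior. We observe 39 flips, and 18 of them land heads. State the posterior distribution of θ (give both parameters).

Posterior: Beta(29.2, 28.1)

Observing 18 successes and 21 failures updates Beta(11.2, 7.1) by adding the success and failure counts to the two shape parameters: α = 11.2+18 = 29.2, β = 7.1+21 = 28.1.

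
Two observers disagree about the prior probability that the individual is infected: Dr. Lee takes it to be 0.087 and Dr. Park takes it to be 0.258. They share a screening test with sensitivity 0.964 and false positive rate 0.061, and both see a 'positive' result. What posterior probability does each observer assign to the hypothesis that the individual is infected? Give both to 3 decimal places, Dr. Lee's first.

Dr. Lee: 0.601; Dr. Park: 0.846

P('+'|H) = 0.964, P('+'|¬H) = 0.061.
Dr. Lee: numerator 0.964·0.087 = 0.083868; evidence = 0.083868+0.061·0.913 = 0.13956; posterior = 0.601.
Dr. Park: numerator 0.964·0.258 = 0.24871; evidence = 0.24871+0.061·0.742 = 0.29397; posterior = 0.846.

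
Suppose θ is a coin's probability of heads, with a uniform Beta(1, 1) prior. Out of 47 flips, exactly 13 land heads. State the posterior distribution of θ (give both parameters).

Posterior: Beta(14, 35)

The binomial likelihood is conjugate to the Beta prior: with 13 successes and 34 failures, the posterior is Beta(1+13, 1+34) = Beta(14, 35).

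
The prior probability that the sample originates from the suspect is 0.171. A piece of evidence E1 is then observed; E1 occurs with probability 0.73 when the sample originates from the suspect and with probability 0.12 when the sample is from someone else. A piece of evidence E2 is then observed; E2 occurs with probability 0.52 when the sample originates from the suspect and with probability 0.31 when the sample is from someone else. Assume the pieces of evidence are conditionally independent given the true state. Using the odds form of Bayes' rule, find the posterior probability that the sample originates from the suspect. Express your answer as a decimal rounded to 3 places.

Posterior probability ≈ 0.678

Prior odds = 0.171/(1−0.171) = 0.20627.
Likelihood ratio for E1 = 0.73/0.12 = 6.0833.
Likelihood ratio for E2 = 0.52/0.31 = 1.6774.
Posterior odds = prior odds × LR₁ × LR₂ = 2.1049.
Posterior probability = odds/(1+odds) = 2.1049/3.1049 = 0.678.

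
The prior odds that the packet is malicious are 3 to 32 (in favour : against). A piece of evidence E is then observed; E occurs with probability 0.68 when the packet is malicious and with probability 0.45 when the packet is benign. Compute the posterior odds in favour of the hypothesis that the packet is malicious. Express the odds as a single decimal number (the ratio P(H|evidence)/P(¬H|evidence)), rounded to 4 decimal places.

Posterior odds ≈ 0.1417

Prior odds = 3/32 = 0.093750. In log-odds, ln(0.093750) = -2.3671.
Add log likelihood ratio: ln(1.5111) = 0.41285.
Posterior log-odds = -1.9543, so posterior odds = exp(-1.9543) = 0.14167.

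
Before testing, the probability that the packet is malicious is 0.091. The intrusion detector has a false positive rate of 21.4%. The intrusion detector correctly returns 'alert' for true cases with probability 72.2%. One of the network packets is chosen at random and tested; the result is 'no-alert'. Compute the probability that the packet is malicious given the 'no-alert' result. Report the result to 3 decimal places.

Write H for 'the packet is malicious'. Prior odds H:¬H = 0.091/0.909 = 0.10011. For the 'no-alert' outcome, the likelihood ratio is 0.278/0.786 = 0.35369.
Posterior odds = 0.10011 × 0.35369 = 0.035408, so P(H|E) = 0.035408/(1+0.035408) = 0.034.

P(H | E) ≈ 0.034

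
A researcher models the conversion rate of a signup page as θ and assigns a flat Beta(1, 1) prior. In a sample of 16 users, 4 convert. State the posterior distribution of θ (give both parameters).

Posterior: Beta(5, 13)

Observing 4 successes and 12 failures updates Beta(1, 1) by adding the success and failure counts to the two shape parameters: α = 1+4 = 5, β = 1+12 = 13.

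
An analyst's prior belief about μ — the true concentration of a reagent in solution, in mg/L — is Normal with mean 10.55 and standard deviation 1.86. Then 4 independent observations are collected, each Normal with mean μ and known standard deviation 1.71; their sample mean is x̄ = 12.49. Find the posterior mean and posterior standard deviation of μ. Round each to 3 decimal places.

Posterior mean ≈ 12.152; posterior SD ≈ 0.777

Prior precision 1/τ₀² = 1/1.86² = 0.289051; data precision n/σ² = 4/1.71² = 1.36794.
Posterior precision = 0.289051 + 1.36794 = 1.65699, giving posterior SD = 1/√1.65699 = 0.777.
Posterior mean = (0.289051·10.55 + 1.36794·12.49) / 1.65699 = 12.152.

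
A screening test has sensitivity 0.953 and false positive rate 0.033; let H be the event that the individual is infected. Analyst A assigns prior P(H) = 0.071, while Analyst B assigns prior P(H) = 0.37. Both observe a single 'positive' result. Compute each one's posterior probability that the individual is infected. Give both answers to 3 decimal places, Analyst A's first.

The likelihood ratio for a 'positive' result is 0.953/0.033 = 28.879.
Analyst A: prior odds 0.071/0.929 = 0.076426; posterior odds 2.2071; posterior probability 0.688.
Analyst B: prior odds 0.37/0.63 = 0.58730; posterior odds 16.961; posterior probability 0.944.

Analyst A: 0.688; Analyst B: 0.944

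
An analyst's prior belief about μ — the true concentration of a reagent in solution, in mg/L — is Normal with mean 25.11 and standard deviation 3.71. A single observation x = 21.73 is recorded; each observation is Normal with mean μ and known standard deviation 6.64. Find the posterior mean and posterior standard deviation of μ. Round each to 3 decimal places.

Posterior mean ≈ 24.306; posterior SD ≈ 3.239

Prior precision 1/τ₀² = 1/3.71² = 0.0726528; data precision n/σ² = 1/6.64² = 0.0226811.
Posterior precision = 0.0726528 + 0.0226811 = 0.0953339, giving posterior SD = 1/√0.0953339 = 3.239.
Posterior mean = (0.0726528·25.11 + 0.0226811·21.73) / 0.0953339 = 24.306.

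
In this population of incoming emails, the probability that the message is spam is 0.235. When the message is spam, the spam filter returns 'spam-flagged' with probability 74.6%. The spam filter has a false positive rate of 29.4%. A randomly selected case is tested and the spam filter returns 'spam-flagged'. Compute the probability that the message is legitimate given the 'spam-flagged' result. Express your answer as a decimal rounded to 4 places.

P(¬H | E) ≈ 0.5620

Let H be the event that the message is spam. P(H) = 0.235, so P(¬H) = 0.765. With E the 'spam-flagged' result, P(E|H) = 0.746 and P(E|¬H) = 0.294.
P(E) = 0.746·0.235 + 0.294·0.765 = 0.17531 + 0.22491 = 0.40022.
By Bayes' theorem, P(H|E) = 0.17531 / 0.40022 = 0.4380. Hence P(¬H|E) = 1 − 0.4380 = 0.5620.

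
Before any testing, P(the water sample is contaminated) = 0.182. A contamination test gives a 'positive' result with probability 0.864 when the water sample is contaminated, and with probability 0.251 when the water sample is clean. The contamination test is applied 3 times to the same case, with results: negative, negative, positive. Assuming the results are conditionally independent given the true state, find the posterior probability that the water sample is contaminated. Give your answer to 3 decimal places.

Let H be the event that the water sample is contaminated; start with P(H) = 0.182. P('positive'|H) = 0.864, P('positive'|¬H) = 0.251.
Update on result 1 ('negative'): P(H) ← 0.136·0.1820 / (0.136·0.1820 + 0.749·0.8180) = 0.024752/0.63743 = 0.0388.
Update on result 2 ('negative'): P(H) ← 0.136·0.0388 / (0.136·0.0388 + 0.749·0.9612) = 0.0052810/0.72520 = 0.0073.
Update on result 3 ('positive'): P(H) ← 0.864·0.0073 / (0.864·0.0073 + 0.251·0.9927) = 0.0062918/0.25546 = 0.0246.

Posterior P(H) ≈ 0.025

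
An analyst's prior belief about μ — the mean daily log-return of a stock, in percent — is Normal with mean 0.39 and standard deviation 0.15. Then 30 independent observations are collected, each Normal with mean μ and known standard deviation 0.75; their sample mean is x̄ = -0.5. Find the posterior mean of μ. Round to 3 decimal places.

Prior precision 1/τ₀² = 1/0.15² = 44.4444; data precision n/σ² = 30/0.75² = 53.3333.
Posterior precision = 44.4444 + 53.3333 = 97.7778.
Posterior mean = (44.4444·0.39 + 53.3333·-0.5) / 97.7778 = -0.095.

Posterior mean ≈ -0.095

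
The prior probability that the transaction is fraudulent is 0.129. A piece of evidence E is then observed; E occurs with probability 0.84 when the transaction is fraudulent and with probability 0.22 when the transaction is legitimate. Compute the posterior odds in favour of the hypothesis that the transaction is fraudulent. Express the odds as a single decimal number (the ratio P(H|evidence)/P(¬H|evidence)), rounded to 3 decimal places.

Prior odds = 0.129/(1−0.129) = 0.14811. In log-odds, ln(0.14811) = -1.9098.
Add log likelihood ratio: ln(3.8182) = 1.3398.
Posterior log-odds = -0.57006, so posterior odds = exp(-0.57006) = 0.56549.

Posterior odds ≈ 0.565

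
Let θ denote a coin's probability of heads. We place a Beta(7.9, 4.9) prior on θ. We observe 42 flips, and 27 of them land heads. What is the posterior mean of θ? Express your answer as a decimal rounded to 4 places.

The binomial likelihood is conjugate to the Beta prior: with 27 successes and 15 failures, the posterior is Beta(7.9+27, 4.9+15) = Beta(34.9, 19.9).
Posterior mean = α/(α+β) = 34.9/54.8 = 0.6369.

Posterior mean ≈ 0.6369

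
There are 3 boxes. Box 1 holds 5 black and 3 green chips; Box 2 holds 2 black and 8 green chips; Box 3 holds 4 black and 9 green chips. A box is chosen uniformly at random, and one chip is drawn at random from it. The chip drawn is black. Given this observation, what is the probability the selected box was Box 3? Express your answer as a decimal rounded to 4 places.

Tabulate prior·likelihood by source: [1] prior 0.333333, lik 0.625, product 0.2083; [2] prior 0.333333, lik 0.2, product 0.06667; [3] prior 0.333333, lik 0.3077, product 0.1026.
Normalizing constant = 0.37756; the posterior for Box 3 is its product over the sum, 0.1026/0.37756 = 0.2716.

Posterior probability ≈ 0.2716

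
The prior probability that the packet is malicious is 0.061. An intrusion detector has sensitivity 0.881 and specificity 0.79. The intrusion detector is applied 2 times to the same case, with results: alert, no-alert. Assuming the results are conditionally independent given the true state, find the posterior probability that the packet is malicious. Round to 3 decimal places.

With H the event that the packet is malicious, the joint likelihood of the observed sequence is P(data|H) = 0.881·0.119 = 0.10484 and P(data|¬H) = 0.21·0.79 = 0.16590.
Bayes: P(H|data) = 0.061·0.10484 / (0.061·0.10484 + 0.939·0.16590) = 0.0063952/0.16218 = 0.0394.

Posterior P(H) ≈ 0.039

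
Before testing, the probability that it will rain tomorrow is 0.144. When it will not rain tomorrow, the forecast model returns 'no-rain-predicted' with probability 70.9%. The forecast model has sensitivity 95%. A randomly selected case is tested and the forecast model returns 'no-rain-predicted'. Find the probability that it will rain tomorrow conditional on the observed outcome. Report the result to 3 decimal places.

Let H be the event that it will rain tomorrow. P(H) = 0.144, so P(¬H) = 0.856. With E the 'no-rain-predicted' result, P(E|H) = 0.05 and P(E|¬H) = 0.709.
P(E) = 0.05·0.144 + 0.709·0.856 = 0.0072000 + 0.60690 = 0.61410.
By Bayes' theorem, P(H|E) = 0.0072000 / 0.61410 = 0.012.

P(H | E) ≈ 0.012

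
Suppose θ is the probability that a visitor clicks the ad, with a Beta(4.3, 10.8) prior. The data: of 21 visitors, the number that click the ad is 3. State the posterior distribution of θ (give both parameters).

Observing 3 successes and 18 failures updates Beta(4.3, 10.8) by adding the success and failure counts to the two shape parameters: α = 4.3+3 = 7.3, β = 10.8+18 = 28.8.

Posterior: Beta(7.3, 28.8)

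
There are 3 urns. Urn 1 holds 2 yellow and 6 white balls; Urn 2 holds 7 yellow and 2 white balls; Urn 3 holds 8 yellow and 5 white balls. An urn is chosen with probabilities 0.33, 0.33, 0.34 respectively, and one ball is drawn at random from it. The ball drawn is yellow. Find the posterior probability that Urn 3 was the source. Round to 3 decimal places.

Posterior probability ≈ 0.382

P(yellow|Urn 1) = 0.25; P(yellow|Urn 2) = 0.7778; P(yellow|Urn 3) = 0.6154.
Prior × likelihood for each source: 0.33·0.25=0.08250, 0.33·0.7778=0.2567, 0.34·0.6154=0.2092. Summing gives P(yellow) = 0.54840.
P(Urn 3 | yellow) = 0.2092 / 0.54840 = 0.382.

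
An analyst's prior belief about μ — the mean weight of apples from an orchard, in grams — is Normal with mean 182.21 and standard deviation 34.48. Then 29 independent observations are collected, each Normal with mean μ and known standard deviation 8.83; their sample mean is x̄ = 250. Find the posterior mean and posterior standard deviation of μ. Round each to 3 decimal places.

Posterior mean ≈ 249.847; posterior SD ≈ 1.638

Prior precision 1/τ₀² = 1/34.48² = 0.00084113; data precision n/σ² = 29/8.83² = 0.371943.
Posterior precision = 0.00084113 + 0.371943 = 0.372784, giving posterior SD = 1/√0.372784 = 1.638.
Posterior mean = (0.00084113·182.21 + 0.371943·250) / 0.372784 = 249.847.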